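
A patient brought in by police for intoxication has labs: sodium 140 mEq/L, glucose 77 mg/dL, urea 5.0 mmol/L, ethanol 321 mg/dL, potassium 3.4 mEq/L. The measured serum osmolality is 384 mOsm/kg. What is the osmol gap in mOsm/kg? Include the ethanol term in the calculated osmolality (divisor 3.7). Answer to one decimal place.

8.0 mOsm/kg

Calculated osmolality = 2·Na + glucose/18 + urea + ethanol/3.7
= 2·140 + 77/18 + 5 + 321/3.7
= 280 + 4.28 + 5 + 86.76
= 376.04 mOsm/kg ≈ 376.0 mOsm/kg
Osmolar gap = measured − calculated = 384 − 376.0 = 8.0 mOsm/kg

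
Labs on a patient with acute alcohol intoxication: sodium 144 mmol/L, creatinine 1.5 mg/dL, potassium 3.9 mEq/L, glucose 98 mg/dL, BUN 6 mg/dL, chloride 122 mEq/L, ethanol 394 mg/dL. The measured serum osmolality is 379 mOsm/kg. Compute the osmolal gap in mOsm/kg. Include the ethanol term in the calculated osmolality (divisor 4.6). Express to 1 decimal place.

-2.2 mOsm/kg

Calculated osmolality = 2·Na + glucose/18 + BUN/2.8 + ethanol/4.6
= 2·144 + 98/18 + 6/2.8 + 394/4.6
= 288 + 5.44 + 2.14 + 85.65
= 381.23 mOsm/kg ≈ 381.2 mOsm/kg
Osmolar gap = measured − calculated = 379 − 381.2 = -2.2 mOsm/kg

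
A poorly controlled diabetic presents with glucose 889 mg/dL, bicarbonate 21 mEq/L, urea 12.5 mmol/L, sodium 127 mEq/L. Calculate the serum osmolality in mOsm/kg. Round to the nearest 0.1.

315.9 mOsm/kg

Calculated osmolality = 2·Na + glucose/18 + urea
= 2·127 + 889/18 + 12.5
= 254 + 49.39 + 12.50
= 315.89 mOsm/kg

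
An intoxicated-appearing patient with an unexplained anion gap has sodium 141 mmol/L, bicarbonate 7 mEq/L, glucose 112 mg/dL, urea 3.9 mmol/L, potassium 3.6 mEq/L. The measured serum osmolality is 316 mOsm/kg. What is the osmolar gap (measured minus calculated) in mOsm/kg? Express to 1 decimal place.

23.9 mOsm/kg

Calculated osmolality = 2·Na + glucose/18 + urea
= 2·141 + 112/18 + 3.9
= 282 + 6.22 + 3.90
= 292.12 mOsm/kg ≈ 292.1 mOsm/kg
Osmolar gap = measured − calculated = 316 − 292.1 = 23.9 mOsm/kg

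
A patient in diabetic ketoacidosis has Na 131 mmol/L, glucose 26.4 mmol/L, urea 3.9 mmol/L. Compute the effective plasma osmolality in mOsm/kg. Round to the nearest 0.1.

288.4 mOsm/kg

Effective osmolality excludes urea (freely permeant across cell membranes):
2·Na + glucose
= 2·131 + 26.4
= 262 + 26.4
= 288.4 mOsm/kg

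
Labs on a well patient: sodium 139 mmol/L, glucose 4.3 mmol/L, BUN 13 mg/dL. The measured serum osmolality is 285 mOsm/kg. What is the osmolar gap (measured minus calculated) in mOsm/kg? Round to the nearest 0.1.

-1.9 mOsm/kg

Calculated osmolality = 2·Na + glucose + BUN/2.8
= 2·139 + 4.3 + 13/2.8
= 278 + 4.30 + 4.64
= 286.94 mOsm/kg ≈ 286.9 mOsm/kg
Osmolar gap = measured − calculated = 285 − 286.9 = -1.9 mOsm/kg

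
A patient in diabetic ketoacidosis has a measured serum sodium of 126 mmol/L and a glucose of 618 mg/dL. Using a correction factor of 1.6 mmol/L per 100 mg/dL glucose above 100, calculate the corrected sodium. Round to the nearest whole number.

Corrected Na = measured Na + 1.6 · (glucose − 100)/100
= 126 + 1.6 · (618 − 100)/100
= 126 + 8.3
= 134.3 mmol/L

134 mmol/L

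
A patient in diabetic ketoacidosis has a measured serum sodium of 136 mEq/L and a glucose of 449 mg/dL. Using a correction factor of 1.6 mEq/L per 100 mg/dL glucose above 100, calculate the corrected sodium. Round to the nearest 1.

Corrected Na = measured Na + 1.6 · (glucose − 100)/100
= 136 + 1.6 · (449 − 100)/100
= 136 + 5.6
= 141.6 mEq/L

142 mEq/L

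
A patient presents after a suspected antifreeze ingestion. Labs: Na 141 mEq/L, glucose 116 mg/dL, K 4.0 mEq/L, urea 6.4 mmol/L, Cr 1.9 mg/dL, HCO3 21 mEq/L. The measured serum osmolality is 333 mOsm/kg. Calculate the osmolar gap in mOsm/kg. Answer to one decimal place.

38.2 mOsm/kg

Calculated osmolality = 2·Na + glucose/18 + urea
= 2·141 + 116/18 + 6.4
= 282 + 6.44 + 6.40
= 294.84 mOsm/kg ≈ 294.8 mOsm/kg
Osmolar gap = measured − calculated = 333 − 294.8 = 38.2 mOsm/kg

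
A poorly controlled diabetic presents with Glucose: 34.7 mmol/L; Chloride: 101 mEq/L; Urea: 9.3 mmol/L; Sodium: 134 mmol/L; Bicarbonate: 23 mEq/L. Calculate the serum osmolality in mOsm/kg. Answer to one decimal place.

Calculated osmolality = 2·Na + glucose + urea
= 2·134 + 34.7 + 9.3
= 268 + 34.70 + 9.30
= 312 mOsm/kg

312.0 mOsm/kg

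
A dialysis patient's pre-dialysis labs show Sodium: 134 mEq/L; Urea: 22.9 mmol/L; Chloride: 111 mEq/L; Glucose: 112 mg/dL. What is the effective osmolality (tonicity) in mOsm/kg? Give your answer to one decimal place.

Effective osmolality excludes urea (freely permeant across cell membranes):
2·Na + glucose/18
= 2·134 + 112/18
= 268 + 6.22
= 274.22 mOsm/kg

274.2 mOsm/kg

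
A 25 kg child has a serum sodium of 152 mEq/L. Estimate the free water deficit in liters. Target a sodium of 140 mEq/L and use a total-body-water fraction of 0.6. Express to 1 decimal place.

TBW = 0.6 · 25 = 15 L
Free water deficit = TBW · (Na/140 − 1)
= 15 · (152/140 − 1)
= 15 · 0.0857
= 1.29 L

1.3 L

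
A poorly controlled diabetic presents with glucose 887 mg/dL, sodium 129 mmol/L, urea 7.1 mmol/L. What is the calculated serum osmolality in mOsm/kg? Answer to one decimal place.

Calculated osmolality = 2·Na + glucose/18 + urea
= 2·129 + 887/18 + 7.1
= 258 + 49.28 + 7.10
= 314.38 mOsm/kg

314.4 mOsm/kg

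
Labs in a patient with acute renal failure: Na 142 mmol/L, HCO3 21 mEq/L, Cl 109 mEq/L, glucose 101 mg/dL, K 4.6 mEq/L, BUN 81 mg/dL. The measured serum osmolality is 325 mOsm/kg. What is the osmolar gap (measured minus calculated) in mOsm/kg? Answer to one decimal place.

6.5 mOsm/kg

Calculated osmolality = 2·Na + glucose/18 + BUN/2.8
= 2·142 + 101/18 + 81/2.8
= 284 + 5.61 + 28.93
= 318.54 mOsm/kg ≈ 318.5 mOsm/kg
Osmolar gap = measured − calculated = 325 − 318.5 = 6.5 mOsm/kg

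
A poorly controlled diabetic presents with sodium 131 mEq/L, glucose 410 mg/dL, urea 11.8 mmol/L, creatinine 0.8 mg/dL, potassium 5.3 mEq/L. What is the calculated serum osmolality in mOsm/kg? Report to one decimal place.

296.6 mOsm/kg

Calculated osmolality = 2·Na + glucose/18 + urea
= 2·131 + 410/18 + 11.8
= 262 + 22.78 + 11.80
= 296.58 mOsm/kg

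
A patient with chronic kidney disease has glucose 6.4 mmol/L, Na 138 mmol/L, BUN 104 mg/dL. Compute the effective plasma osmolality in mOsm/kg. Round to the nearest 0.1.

282.4 mOsm/kg

Effective osmolality excludes urea (freely permeant across cell membranes):
2·Na + glucose
= 2·138 + 6.4
= 276 + 6.4
= 282.4 mOsm/kg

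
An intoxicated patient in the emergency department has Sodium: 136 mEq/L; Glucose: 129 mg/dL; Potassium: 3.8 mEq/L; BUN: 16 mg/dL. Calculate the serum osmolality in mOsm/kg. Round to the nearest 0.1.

284.9 mOsm/kg

Calculated osmolality = 2·Na + glucose/18 + BUN/2.8
= 2·136 + 129/18 + 16/2.8
= 272 + 7.17 + 5.71
= 284.88 mOsm/kg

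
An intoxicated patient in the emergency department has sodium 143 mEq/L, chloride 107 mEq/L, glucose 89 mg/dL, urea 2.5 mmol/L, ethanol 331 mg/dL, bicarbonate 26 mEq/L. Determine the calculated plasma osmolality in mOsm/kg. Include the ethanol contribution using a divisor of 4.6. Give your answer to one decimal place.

Calculated osmolality = 2·Na + glucose/18 + urea + ethanol/4.6
= 2·143 + 89/18 + 2.5 + 331/4.6
= 286 + 4.94 + 2.50 + 71.96
= 365.4 mOsm/kg

365.4 mOsm/kg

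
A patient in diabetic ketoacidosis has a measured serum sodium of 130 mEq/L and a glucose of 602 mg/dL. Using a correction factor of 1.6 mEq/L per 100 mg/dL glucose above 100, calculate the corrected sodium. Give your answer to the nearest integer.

138 mEq/L

Corrected Na = measured Na + 1.6 · (glucose − 100)/100
= 130 + 1.6 · (602 − 100)/100
= 130 + 8
= 138 mEq/L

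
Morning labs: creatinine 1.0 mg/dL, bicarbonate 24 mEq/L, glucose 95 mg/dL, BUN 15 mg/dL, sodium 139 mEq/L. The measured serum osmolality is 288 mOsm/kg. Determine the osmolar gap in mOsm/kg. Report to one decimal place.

-0.6 mOsm/kg

Calculated osmolality = 2·Na + glucose/18 + BUN/2.8
= 2·139 + 95/18 + 15/2.8
= 278 + 5.28 + 5.36
= 288.64 mOsm/kg ≈ 288.6 mOsm/kg
Osmolar gap = measured − calculated = 288 − 288.6 = -0.6 mOsm/kg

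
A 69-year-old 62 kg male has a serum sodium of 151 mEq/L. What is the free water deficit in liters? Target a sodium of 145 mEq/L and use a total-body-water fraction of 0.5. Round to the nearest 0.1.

TBW = 0.5 · 62 = 31 L
Free water deficit = TBW · (Na/145 − 1)
= 31 · (151/145 − 1)
= 31 · 0.0414
= 1.28 L

1.3 L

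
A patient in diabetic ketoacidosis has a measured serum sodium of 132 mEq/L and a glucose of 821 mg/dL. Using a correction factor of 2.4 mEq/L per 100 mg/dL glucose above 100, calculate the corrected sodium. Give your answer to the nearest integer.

149 mEq/L

Corrected Na = measured Na + 2.4 · (glucose − 100)/100
= 132 + 2.4 · (821 − 100)/100
= 132 + 17.3
= 149.3 mEq/L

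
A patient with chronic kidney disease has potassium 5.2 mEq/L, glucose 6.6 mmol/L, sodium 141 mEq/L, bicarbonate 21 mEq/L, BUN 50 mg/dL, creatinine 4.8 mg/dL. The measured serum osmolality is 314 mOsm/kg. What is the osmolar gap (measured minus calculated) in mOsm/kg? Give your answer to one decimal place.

Calculated osmolality = 2·Na + glucose + BUN/2.8
= 2·141 + 6.6 + 50/2.8
= 282 + 6.60 + 17.86
= 306.46 mOsm/kg ≈ 306.5 mOsm/kg
Osmolar gap = measured − calculated = 314 − 306.5 = 7.5 mOsm/kg

7.5 mOsm/kg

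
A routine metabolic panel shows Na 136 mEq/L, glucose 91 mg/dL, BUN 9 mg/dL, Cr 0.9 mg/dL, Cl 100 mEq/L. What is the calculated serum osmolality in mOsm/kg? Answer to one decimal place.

Calculated osmolality = 2·Na + glucose/18 + BUN/2.8
= 2·136 + 91/18 + 9/2.8
= 272 + 5.06 + 3.21
= 280.27 mOsm/kg

280.3 mOsm/kg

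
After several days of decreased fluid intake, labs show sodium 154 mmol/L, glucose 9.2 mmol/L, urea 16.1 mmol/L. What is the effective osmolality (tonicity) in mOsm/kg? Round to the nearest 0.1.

317.2 mOsm/kg

Effective osmolality excludes urea (freely permeant across cell membranes):
2·Na + glucose
= 2·154 + 9.2
= 308 + 9.2
= 317.2 mOsm/kg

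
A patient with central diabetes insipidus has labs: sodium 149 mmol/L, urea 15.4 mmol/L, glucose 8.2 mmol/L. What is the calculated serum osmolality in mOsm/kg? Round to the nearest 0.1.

Calculated osmolality = 2·Na + glucose + urea
= 2·149 + 8.2 + 15.4
= 298 + 8.20 + 15.40
= 321.6 mOsm/kg

321.6 mOsm/kg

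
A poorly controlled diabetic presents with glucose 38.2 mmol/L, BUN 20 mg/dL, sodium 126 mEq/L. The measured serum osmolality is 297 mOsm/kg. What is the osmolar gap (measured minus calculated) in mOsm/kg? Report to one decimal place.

-0.3 mOsm/kg

Calculated osmolality = 2·Na + glucose + BUN/2.8
= 2·126 + 38.2 + 20/2.8
= 252 + 38.20 + 7.14
= 297.34 mOsm/kg ≈ 297.3 mOsm/kg
Osmolar gap = measured − calculated = 297 − 297.3 = -0.3 mOsm/kg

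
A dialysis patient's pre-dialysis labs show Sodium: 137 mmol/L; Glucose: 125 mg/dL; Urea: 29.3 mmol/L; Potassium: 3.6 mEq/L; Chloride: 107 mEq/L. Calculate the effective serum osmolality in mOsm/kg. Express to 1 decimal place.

280.9 mOsm/kg

Effective osmolality excludes urea (freely permeant across cell membranes):
2·Na + glucose/18
= 2·137 + 125/18
= 274 + 6.94
= 280.94 mOsm/kg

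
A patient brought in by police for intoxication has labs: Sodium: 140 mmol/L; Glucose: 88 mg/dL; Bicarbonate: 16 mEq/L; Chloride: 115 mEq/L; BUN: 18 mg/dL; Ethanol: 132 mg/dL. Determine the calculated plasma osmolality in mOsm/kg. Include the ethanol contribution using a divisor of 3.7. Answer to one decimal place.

Calculated osmolality = 2·Na + glucose/18 + BUN/2.8 + ethanol/3.7
= 2·140 + 88/18 + 18/2.8 + 132/3.7
= 280 + 4.89 + 6.43 + 35.68
= 327 mOsm/kg

327.0 mOsm/kg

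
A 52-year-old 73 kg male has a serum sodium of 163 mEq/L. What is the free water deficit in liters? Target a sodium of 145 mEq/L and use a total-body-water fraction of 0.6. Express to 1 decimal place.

5.4 L

TBW = 0.6 · 73 = 43.8 L
Free water deficit = TBW · (Na/145 − 1)
= 43.8 · (163/145 − 1)
= 43.8 · 0.1241
= 5.44 L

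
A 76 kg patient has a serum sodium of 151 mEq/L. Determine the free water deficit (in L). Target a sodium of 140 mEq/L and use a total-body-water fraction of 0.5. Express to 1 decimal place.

3.0 L

TBW = 0.5 · 76 = 38 L
Free water deficit = TBW · (Na/140 − 1)
= 38 · (151/140 − 1)
= 38 · 0.0786
= 2.99 L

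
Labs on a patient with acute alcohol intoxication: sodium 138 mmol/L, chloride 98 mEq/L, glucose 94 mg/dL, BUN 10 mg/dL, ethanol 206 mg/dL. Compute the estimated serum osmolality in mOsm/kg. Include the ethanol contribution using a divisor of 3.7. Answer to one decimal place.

340.5 mOsm/kg

Calculated osmolality = 2·Na + glucose/18 + BUN/2.8 + ethanol/3.7
= 2·138 + 94/18 + 10/2.8 + 206/3.7
= 276 + 5.22 + 3.57 + 55.68
= 340.47 mOsm/kg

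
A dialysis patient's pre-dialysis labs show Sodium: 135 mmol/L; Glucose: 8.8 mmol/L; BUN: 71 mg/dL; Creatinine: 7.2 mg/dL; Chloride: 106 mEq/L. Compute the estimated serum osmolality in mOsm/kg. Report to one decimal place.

Calculated osmolality = 2·Na + glucose + BUN/2.8
= 2·135 + 8.8 + 71/2.8
= 270 + 8.80 + 25.36
= 304.16 mOsm/kg

304.2 mOsm/kg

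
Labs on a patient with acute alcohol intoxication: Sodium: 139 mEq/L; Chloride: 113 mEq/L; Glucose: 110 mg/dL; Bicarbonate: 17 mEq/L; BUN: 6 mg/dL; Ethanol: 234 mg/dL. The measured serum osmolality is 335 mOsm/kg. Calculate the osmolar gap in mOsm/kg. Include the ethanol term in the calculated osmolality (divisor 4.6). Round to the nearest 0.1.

Calculated osmolality = 2·Na + glucose/18 + BUN/2.8 + ethanol/4.6
= 2·139 + 110/18 + 6/2.8 + 234/4.6
= 278 + 6.11 + 2.14 + 50.87
= 337.12 mOsm/kg ≈ 337.1 mOsm/kg
Osmolar gap = measured − calculated = 335 − 337.1 = -2.1 mOsm/kg

-2.1 mOsm/kg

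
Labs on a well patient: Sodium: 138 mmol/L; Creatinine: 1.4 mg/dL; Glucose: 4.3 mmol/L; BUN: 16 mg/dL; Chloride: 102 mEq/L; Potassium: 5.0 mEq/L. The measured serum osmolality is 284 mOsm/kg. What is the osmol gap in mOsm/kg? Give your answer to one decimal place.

-2.0 mOsm/kg

Calculated osmolality = 2·Na + glucose + BUN/2.8
= 2·138 + 4.3 + 16/2.8
= 276 + 4.30 + 5.71
= 286.01 mOsm/kg ≈ 286.0 mOsm/kg
Osmolar gap = measured − calculated = 284 − 286.0 = -2.0 mOsm/kg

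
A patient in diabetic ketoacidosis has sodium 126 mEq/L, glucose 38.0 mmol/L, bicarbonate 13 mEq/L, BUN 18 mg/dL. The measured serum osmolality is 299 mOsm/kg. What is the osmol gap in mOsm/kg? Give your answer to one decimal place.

2.6 mOsm/kg

Calculated osmolality = 2·Na + glucose + BUN/2.8
= 2·126 + 38 + 18/2.8
= 252 + 38 + 6.43
= 296.43 mOsm/kg ≈ 296.4 mOsm/kg
Osmolar gap = measured − calculated = 299 − 296.4 = 2.6 mOsm/kg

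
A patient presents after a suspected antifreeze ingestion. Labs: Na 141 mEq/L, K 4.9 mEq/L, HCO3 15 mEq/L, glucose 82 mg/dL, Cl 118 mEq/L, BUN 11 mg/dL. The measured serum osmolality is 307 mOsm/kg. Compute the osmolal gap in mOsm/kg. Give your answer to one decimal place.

Calculated osmolality = 2·Na + glucose/18 + BUN/2.8
= 2·141 + 82/18 + 11/2.8
= 282 + 4.56 + 3.93
= 290.49 mOsm/kg ≈ 290.5 mOsm/kg
Osmolar gap = measured − calculated = 307 − 290.5 = 16.5 mOsm/kg

16.5 mOsm/kg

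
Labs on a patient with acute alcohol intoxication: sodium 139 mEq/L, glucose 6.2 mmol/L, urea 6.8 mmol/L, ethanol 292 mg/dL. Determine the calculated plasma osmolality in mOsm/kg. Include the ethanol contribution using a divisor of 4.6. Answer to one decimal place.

354.5 mOsm/kg

Calculated osmolality = 2·Na + glucose + urea + ethanol/4.6
= 2·139 + 6.2 + 6.8 + 292/4.6
= 278 + 6.20 + 6.80 + 63.48
= 354.48 mOsm/kg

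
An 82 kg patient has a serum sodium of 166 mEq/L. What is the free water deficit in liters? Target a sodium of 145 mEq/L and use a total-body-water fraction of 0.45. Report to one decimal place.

5.3 L

TBW = 0.45 · 82 = 36.9 L
Free water deficit = TBW · (Na/145 − 1)
= 36.9 · (166/145 − 1)
= 36.9 · 0.1448
= 5.34 L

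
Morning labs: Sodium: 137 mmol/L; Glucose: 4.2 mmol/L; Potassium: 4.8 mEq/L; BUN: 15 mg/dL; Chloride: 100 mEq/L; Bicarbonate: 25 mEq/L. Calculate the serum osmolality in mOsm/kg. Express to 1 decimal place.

Calculated osmolality = 2·Na + glucose + BUN/2.8
= 2·137 + 4.2 + 15/2.8
= 274 + 4.20 + 5.36
= 283.56 mOsm/kg

283.6 mOsm/kg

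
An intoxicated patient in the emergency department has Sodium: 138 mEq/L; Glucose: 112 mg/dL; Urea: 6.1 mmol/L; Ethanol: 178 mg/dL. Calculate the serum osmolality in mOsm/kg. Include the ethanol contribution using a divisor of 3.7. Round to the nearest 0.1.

336.4 mOsm/kg

Calculated osmolality = 2·Na + glucose/18 + urea + ethanol/3.7
= 2·138 + 112/18 + 6.1 + 178/3.7
= 276 + 6.22 + 6.10 + 48.11
= 336.43 mOsm/kg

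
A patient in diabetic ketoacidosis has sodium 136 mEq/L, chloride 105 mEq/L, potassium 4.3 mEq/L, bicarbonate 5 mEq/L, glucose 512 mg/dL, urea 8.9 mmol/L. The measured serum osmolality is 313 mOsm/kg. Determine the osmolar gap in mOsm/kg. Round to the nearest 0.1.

Calculated osmolality = 2·Na + glucose/18 + urea
= 2·136 + 512/18 + 8.9
= 272 + 28.44 + 8.90
= 309.34 mOsm/kg ≈ 309.3 mOsm/kg
Osmolar gap = measured − calculated = 313 − 309.3 = 3.7 mOsm/kg

3.7 mOsm/kg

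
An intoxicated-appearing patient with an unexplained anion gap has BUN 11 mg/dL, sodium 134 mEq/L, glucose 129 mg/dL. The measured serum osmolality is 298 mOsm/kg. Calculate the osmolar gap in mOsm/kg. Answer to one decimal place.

Calculated osmolality = 2·Na + glucose/18 + BUN/2.8
= 2·134 + 129/18 + 11/2.8
= 268 + 7.17 + 3.93
= 279.1 mOsm/kg ≈ 279.1 mOsm/kg
Osmolar gap = measured − calculated = 298 − 279.1 = 18.9 mOsm/kg

18.9 mOsm/kg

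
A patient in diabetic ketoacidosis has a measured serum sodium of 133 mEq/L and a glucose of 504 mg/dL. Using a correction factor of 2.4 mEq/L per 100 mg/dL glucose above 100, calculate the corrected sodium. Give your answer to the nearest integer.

143 mEq/L

Corrected Na = measured Na + 2.4 · (glucose − 100)/100
= 133 + 2.4 · (504 − 100)/100
= 133 + 9.7
= 142.7 mEq/L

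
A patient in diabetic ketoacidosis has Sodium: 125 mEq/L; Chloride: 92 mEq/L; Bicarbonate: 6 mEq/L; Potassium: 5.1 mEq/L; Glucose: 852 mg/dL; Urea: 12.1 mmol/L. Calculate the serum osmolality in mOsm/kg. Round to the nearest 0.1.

309.4 mOsm/kg

Calculated osmolality = 2·Na + glucose/18 + urea
= 2·125 + 852/18 + 12.1
= 250 + 47.33 + 12.10
= 309.43 mOsm/kg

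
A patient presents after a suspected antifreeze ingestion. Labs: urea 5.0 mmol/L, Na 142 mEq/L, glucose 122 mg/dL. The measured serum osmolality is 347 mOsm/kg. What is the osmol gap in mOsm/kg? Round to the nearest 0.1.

Calculated osmolality = 2·Na + glucose/18 + urea
= 2·142 + 122/18 + 5
= 284 + 6.78 + 5
= 295.78 mOsm/kg ≈ 295.8 mOsm/kg
Osmolar gap = measured − calculated = 347 − 295.8 = 51.2 mOsm/kg

51.2 mOsm/kg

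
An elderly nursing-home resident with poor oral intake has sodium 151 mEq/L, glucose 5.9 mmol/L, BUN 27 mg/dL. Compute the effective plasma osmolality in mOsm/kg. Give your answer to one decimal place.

Effective osmolality excludes urea (freely permeant across cell membranes):
2·Na + glucose
= 2·151 + 5.9
= 302 + 5.9
= 307.9 mOsm/kg

307.9 mOsm/kg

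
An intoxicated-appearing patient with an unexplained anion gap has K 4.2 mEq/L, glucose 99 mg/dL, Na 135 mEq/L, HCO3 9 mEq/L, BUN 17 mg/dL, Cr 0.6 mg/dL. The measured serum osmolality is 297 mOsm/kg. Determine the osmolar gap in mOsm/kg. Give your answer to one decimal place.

15.4 mOsm/kg

Calculated osmolality = 2·Na + glucose/18 + BUN/2.8
= 2·135 + 99/18 + 17/2.8
= 270 + 5.50 + 6.07
= 281.57 mOsm/kg ≈ 281.6 mOsm/kg
Osmolar gap = measured − calculated = 297 − 281.6 = 15.4 mOsm/kg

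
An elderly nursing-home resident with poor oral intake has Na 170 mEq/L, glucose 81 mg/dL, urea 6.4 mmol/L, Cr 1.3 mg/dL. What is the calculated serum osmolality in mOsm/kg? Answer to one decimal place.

350.9 mOsm/kg

Calculated osmolality = 2·Na + glucose/18 + urea
= 2·170 + 81/18 + 6.4
= 340 + 4.50 + 6.40
= 350.9 mOsm/kg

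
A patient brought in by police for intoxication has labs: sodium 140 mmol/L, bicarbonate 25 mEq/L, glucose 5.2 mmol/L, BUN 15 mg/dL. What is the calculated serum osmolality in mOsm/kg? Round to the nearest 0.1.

Calculated osmolality = 2·Na + glucose + BUN/2.8
= 2·140 + 5.2 + 15/2.8
= 280 + 5.20 + 5.36
= 290.56 mOsm/kg

290.6 mOsm/kg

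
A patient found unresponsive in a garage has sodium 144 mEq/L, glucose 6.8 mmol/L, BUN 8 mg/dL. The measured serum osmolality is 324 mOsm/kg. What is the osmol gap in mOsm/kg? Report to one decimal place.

Calculated osmolality = 2·Na + glucose + BUN/2.8
= 2·144 + 6.8 + 8/2.8
= 288 + 6.80 + 2.86
= 297.66 mOsm/kg ≈ 297.7 mOsm/kg
Osmolar gap = measured − calculated = 324 − 297.7 = 26.3 mOsm/kg

26.3 mOsm/kg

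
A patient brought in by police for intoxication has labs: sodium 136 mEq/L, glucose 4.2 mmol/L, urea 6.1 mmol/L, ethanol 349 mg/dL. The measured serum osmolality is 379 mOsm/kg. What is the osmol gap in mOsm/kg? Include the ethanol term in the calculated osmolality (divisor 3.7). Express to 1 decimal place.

2.4 mOsm/kg

Calculated osmolality = 2·Na + glucose + urea + ethanol/3.7
= 2·136 + 4.2 + 6.1 + 349/3.7
= 272 + 4.20 + 6.10 + 94.32
= 376.62 mOsm/kg ≈ 376.6 mOsm/kg
Osmolar gap = measured − calculated = 379 − 376.6 = 2.4 mOsm/kg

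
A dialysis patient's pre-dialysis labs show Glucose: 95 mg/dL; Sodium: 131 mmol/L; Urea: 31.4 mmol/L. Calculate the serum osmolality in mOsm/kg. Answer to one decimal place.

Calculated osmolality = 2·Na + glucose/18 + urea
= 2·131 + 95/18 + 31.4
= 262 + 5.28 + 31.40
= 298.68 mOsm/kg

298.7 mOsm/kg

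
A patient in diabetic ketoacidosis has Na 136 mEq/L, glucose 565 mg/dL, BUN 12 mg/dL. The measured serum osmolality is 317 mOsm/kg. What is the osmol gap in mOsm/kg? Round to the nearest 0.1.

9.3 mOsm/kg

Calculated osmolality = 2·Na + glucose/18 + BUN/2.8
= 2·136 + 565/18 + 12/2.8
= 272 + 31.39 + 4.29
= 307.68 mOsm/kg ≈ 307.7 mOsm/kg
Osmolar gap = measured − calculated = 317 − 307.7 = 9.3 mOsm/kg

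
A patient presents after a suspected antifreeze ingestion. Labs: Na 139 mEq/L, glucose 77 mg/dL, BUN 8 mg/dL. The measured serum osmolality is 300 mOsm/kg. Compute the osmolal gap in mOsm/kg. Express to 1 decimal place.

Calculated osmolality = 2·Na + glucose/18 + BUN/2.8
= 2·139 + 77/18 + 8/2.8
= 278 + 4.28 + 2.86
= 285.14 mOsm/kg ≈ 285.1 mOsm/kg
Osmolar gap = measured − calculated = 300 − 285.1 = 14.9 mOsm/kg

14.9 mOsm/kg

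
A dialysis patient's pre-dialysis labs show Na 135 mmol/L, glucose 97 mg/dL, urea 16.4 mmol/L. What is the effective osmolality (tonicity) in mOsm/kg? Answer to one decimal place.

Effective osmolality excludes urea (freely permeant across cell membranes):
2·Na + glucose/18
= 2·135 + 97/18
= 270 + 5.39
= 275.39 mOsm/kg

275.4 mOsm/kg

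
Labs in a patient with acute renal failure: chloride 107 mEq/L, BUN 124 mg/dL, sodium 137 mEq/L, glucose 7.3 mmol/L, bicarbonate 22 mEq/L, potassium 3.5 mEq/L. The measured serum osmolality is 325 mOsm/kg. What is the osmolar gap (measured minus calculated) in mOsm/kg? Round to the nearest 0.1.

-0.6 mOsm/kg

Calculated osmolality = 2·Na + glucose + BUN/2.8
= 2·137 + 7.3 + 124/2.8
= 274 + 7.30 + 44.29
= 325.59 mOsm/kg ≈ 325.6 mOsm/kg
Osmolar gap = measured − calculated = 325 − 325.6 = -0.6 mOsm/kg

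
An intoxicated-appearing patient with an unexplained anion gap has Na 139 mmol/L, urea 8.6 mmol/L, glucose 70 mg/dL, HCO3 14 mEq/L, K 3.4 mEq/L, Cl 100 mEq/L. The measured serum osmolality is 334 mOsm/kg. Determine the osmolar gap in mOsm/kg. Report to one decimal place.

Calculated osmolality = 2·Na + glucose/18 + urea
= 2·139 + 70/18 + 8.6
= 278 + 3.89 + 8.60
= 290.49 mOsm/kg ≈ 290.5 mOsm/kg
Osmolar gap = measured − calculated = 334 − 290.5 = 43.5 mOsm/kg

43.5 mOsm/kg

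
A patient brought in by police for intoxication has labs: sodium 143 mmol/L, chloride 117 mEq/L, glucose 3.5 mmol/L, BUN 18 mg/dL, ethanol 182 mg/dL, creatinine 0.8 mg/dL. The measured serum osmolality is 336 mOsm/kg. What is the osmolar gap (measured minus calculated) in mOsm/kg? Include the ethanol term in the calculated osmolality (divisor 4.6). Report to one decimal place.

0.5 mOsm/kg

Calculated osmolality = 2·Na + glucose + BUN/2.8 + ethanol/4.6
= 2·143 + 3.5 + 18/2.8 + 182/4.6
= 286 + 3.50 + 6.43 + 39.57
= 335.5 mOsm/kg ≈ 335.5 mOsm/kg
Osmolar gap = measured − calculated = 336 − 335.5 = 0.5 mOsm/kg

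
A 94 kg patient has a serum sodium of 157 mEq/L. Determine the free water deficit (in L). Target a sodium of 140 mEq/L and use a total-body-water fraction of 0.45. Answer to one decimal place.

TBW = 0.45 · 94 = 42.3 L
Free water deficit = TBW · (Na/140 − 1)
= 42.3 · (157/140 − 1)
= 42.3 · 0.1214
= 5.14 L

5.1 L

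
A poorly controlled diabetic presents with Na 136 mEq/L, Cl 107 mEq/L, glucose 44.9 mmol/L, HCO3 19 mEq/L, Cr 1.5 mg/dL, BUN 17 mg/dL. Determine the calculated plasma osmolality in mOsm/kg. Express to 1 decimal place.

Calculated osmolality = 2·Na + glucose + BUN/2.8
= 2·136 + 44.9 + 17/2.8
= 272 + 44.90 + 6.07
= 322.97 mOsm/kg

323.0 mOsm/kg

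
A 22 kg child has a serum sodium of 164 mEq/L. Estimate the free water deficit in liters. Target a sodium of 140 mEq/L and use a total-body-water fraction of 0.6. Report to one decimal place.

2.3 L

TBW = 0.6 · 22 = 13.2 L
Free water deficit = TBW · (Na/140 − 1)
= 13.2 · (164/140 − 1)
= 13.2 · 0.1714
= 2.26 L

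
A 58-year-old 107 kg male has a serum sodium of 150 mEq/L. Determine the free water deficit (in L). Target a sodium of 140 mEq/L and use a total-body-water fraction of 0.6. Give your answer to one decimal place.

4.6 L

TBW = 0.6 · 107 = 64.2 L
Free water deficit = TBW · (Na/140 − 1)
= 64.2 · (150/140 − 1)
= 64.2 · 0.0714
= 4.58 L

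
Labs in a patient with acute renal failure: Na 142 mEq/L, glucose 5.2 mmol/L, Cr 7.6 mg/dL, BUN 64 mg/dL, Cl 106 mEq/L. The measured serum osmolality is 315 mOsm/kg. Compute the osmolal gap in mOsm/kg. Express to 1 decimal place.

2.9 mOsm/kg

Calculated osmolality = 2·Na + glucose + BUN/2.8
= 2·142 + 5.2 + 64/2.8
= 284 + 5.20 + 22.86
= 312.06 mOsm/kg ≈ 312.1 mOsm/kg
Osmolar gap = measured − calculated = 315 − 312.1 = 2.9 mOsm/kg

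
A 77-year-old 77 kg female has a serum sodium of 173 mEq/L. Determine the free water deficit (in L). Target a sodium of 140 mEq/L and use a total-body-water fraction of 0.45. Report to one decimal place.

TBW = 0.45 · 77 = 34.65 L
Free water deficit = TBW · (Na/140 − 1)
= 34.65 · (173/140 − 1)
= 34.65 · 0.2357
= 8.17 L

8.2 L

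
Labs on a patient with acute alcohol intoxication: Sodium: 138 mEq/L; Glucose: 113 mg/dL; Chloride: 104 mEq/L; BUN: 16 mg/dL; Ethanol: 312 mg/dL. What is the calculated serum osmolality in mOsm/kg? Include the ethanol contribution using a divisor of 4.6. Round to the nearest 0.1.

355.8 mOsm/kg

Calculated osmolality = 2·Na + glucose/18 + BUN/2.8 + ethanol/4.6
= 2·138 + 113/18 + 16/2.8 + 312/4.6
= 276 + 6.28 + 5.71 + 67.83
= 355.82 mOsm/kg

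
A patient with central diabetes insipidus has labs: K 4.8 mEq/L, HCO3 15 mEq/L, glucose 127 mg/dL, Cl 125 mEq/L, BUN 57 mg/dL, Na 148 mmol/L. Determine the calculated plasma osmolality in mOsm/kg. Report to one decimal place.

Calculated osmolality = 2·Na + glucose/18 + BUN/2.8
= 2·148 + 127/18 + 57/2.8
= 296 + 7.06 + 20.36
= 323.42 mOsm/kg

323.4 mOsm/kg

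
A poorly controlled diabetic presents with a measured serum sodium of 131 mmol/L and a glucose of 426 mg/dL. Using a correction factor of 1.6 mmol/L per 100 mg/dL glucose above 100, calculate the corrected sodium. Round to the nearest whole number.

Corrected Na = measured Na + 1.6 · (glucose − 100)/100
= 131 + 1.6 · (426 − 100)/100
= 131 + 5.2
= 136.2 mmol/L

136 mmol/L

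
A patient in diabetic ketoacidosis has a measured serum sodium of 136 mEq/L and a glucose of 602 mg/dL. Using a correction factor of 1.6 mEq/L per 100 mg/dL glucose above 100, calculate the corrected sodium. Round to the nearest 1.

Corrected Na = measured Na + 1.6 · (glucose − 100)/100
= 136 + 1.6 · (602 − 100)/100
= 136 + 8
= 144 mEq/L

144 mEq/L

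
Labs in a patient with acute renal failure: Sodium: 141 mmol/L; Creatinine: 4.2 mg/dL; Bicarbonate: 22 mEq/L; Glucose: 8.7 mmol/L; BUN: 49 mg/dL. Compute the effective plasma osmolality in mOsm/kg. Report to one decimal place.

Effective osmolality excludes urea (freely permeant across cell membranes):
2·Na + glucose
= 2·141 + 8.7
= 282 + 8.7
= 290.7 mOsm/kg

290.7 mOsm/kg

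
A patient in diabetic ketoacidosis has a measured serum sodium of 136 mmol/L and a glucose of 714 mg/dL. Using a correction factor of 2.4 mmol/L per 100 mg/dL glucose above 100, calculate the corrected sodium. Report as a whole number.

151 mmol/L

Corrected Na = measured Na + 2.4 · (glucose − 100)/100
= 136 + 2.4 · (714 − 100)/100
= 136 + 14.7
= 150.7 mmol/L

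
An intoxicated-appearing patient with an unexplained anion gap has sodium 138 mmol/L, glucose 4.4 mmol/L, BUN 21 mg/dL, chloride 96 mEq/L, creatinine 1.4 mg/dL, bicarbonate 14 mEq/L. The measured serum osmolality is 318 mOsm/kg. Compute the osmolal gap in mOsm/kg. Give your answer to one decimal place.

30.1 mOsm/kg

Calculated osmolality = 2·Na + glucose + BUN/2.8
= 2·138 + 4.4 + 21/2.8
= 276 + 4.40 + 7.50
= 287.9 mOsm/kg ≈ 287.9 mOsm/kg
Osmolar gap = measured − calculated = 318 − 287.9 = 30.1 mOsm/kg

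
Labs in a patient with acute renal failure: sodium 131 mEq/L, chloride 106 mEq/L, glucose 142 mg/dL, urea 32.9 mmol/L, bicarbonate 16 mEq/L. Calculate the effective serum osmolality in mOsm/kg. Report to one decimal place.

Effective osmolality excludes urea (freely permeant across cell membranes):
2·Na + glucose/18
= 2·131 + 142/18
= 262 + 7.89
= 269.89 mOsm/kg

269.9 mOsm/kg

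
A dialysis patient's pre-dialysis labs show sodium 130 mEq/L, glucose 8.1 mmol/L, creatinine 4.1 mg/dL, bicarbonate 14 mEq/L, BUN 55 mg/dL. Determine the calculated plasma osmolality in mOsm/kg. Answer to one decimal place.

Calculated osmolality = 2·Na + glucose + BUN/2.8
= 2·130 + 8.1 + 55/2.8
= 260 + 8.10 + 19.64
= 287.74 mOsm/kg

287.7 mOsm/kg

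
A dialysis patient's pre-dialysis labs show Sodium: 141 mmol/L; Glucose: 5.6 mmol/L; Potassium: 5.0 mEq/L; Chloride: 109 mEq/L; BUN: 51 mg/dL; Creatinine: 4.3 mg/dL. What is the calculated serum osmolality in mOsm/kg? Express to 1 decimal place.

Calculated osmolality = 2·Na + glucose + BUN/2.8
= 2·141 + 5.6 + 51/2.8
= 282 + 5.60 + 18.21
= 305.81 mOsm/kg

305.8 mOsm/kg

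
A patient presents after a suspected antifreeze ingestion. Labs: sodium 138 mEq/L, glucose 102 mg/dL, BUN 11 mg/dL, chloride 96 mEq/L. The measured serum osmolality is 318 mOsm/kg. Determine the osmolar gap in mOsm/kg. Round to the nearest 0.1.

Calculated osmolality = 2·Na + glucose/18 + BUN/2.8
= 2·138 + 102/18 + 11/2.8
= 276 + 5.67 + 3.93
= 285.6 mOsm/kg ≈ 285.6 mOsm/kg
Osmolar gap = measured − calculated = 318 − 285.6 = 32.4 mOsm/kg

32.4 mOsm/kg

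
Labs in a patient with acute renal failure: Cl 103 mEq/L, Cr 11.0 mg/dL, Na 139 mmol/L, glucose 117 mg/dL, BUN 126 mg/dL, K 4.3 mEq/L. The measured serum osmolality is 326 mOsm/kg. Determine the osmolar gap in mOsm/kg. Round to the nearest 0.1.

-3.5 mOsm/kg

Calculated osmolality = 2·Na + glucose/18 + BUN/2.8
= 2·139 + 117/18 + 126/2.8
= 278 + 6.50 + 45
= 329.5 mOsm/kg ≈ 329.5 mOsm/kg
Osmolar gap = measured − calculated = 326 − 329.5 = -3.5 mOsm/kg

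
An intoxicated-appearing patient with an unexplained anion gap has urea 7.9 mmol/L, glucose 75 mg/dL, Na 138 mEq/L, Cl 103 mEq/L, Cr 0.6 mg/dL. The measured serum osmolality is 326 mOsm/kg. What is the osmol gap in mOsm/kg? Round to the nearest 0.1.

Calculated osmolality = 2·Na + glucose/18 + urea
= 2·138 + 75/18 + 7.9
= 276 + 4.17 + 7.90
= 288.07 mOsm/kg ≈ 288.1 mOsm/kg
Osmolar gap = measured − calculated = 326 − 288.1 = 37.9 mOsm/kg

37.9 mOsm/kg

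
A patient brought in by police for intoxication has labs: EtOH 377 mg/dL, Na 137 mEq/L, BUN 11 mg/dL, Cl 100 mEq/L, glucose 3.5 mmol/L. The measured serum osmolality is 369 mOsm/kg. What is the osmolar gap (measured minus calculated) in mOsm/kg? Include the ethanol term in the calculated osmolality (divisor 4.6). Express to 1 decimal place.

5.6 mOsm/kg

Calculated osmolality = 2·Na + glucose + BUN/2.8 + ethanol/4.6
= 2·137 + 3.5 + 11/2.8 + 377/4.6
= 274 + 3.50 + 3.93 + 81.96
= 363.39 mOsm/kg ≈ 363.4 mOsm/kg
Osmolar gap = measured − calculated = 369 − 363.4 = 5.6 mOsm/kg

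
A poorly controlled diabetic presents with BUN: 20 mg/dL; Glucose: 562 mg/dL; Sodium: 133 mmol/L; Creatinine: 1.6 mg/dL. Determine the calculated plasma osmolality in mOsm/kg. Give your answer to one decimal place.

Calculated osmolality = 2·Na + glucose/18 + BUN/2.8
= 2·133 + 562/18 + 20/2.8
= 266 + 31.22 + 7.14
= 304.36 mOsm/kg

304.4 mOsm/kg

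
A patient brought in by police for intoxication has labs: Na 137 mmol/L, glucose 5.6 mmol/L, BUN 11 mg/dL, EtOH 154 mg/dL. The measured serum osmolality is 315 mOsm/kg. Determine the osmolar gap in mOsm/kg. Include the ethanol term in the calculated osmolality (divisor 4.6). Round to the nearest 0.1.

-2.0 mOsm/kg

Calculated osmolality = 2·Na + glucose + BUN/2.8 + ethanol/4.6
= 2·137 + 5.6 + 11/2.8 + 154/4.6
= 274 + 5.60 + 3.93 + 33.48
= 317.01 mOsm/kg ≈ 317.0 mOsm/kg
Osmolar gap = measured − calculated = 315 − 317.0 = -2.0 mOsm/kg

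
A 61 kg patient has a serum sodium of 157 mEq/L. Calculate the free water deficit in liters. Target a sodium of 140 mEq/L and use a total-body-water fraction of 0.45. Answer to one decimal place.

TBW = 0.45 · 61 = 27.45 L
Free water deficit = TBW · (Na/140 − 1)
= 27.45 · (157/140 − 1)
= 27.45 · 0.1214
= 3.33 L

3.3 L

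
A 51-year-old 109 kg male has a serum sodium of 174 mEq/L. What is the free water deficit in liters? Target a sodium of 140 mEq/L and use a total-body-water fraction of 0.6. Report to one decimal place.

TBW = 0.6 · 109 = 65.4 L
Free water deficit = TBW · (Na/140 − 1)
= 65.4 · (174/140 − 1)
= 65.4 · 0.2429
= 15.89 L

15.9 L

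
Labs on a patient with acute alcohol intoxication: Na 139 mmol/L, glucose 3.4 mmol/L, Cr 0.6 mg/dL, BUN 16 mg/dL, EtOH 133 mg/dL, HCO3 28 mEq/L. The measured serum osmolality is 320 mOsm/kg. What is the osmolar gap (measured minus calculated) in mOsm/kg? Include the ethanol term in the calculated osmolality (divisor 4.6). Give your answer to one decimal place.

4.0 mOsm/kg

Calculated osmolality = 2·Na + glucose + BUN/2.8 + ethanol/4.6
= 2·139 + 3.4 + 16/2.8 + 133/4.6
= 278 + 3.40 + 5.71 + 28.91
= 316.02 mOsm/kg ≈ 316.0 mOsm/kg
Osmolar gap = measured − calculated = 320 − 316.0 = 4.0 mOsm/kg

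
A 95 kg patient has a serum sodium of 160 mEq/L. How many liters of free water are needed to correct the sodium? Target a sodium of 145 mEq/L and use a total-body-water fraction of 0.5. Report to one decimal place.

4.9 L

TBW = 0.5 · 95 = 47.5 L
Free water deficit = TBW · (Na/145 − 1)
= 47.5 · (160/145 − 1)
= 47.5 · 0.1034
= 4.91 L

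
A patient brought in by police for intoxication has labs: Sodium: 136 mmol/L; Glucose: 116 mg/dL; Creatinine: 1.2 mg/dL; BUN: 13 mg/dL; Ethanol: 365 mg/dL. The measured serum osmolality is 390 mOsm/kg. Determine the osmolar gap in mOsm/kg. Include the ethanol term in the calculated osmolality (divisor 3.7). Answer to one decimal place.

8.3 mOsm/kg

Calculated osmolality = 2·Na + glucose/18 + BUN/2.8 + ethanol/3.7
= 2·136 + 116/18 + 13/2.8 + 365/3.7
= 272 + 6.44 + 4.64 + 98.65
= 381.73 mOsm/kg ≈ 381.7 mOsm/kg
Osmolar gap = measured − calculated = 390 − 381.7 = 8.3 mOsm/kg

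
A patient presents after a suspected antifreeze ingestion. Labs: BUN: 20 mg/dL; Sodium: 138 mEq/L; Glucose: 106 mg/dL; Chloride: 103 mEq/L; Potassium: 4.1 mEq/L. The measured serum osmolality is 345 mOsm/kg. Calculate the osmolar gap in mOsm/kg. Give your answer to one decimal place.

56.0 mOsm/kg

Calculated osmolality = 2·Na + glucose/18 + BUN/2.8
= 2·138 + 106/18 + 20/2.8
= 276 + 5.89 + 7.14
= 289.03 mOsm/kg ≈ 289.0 mOsm/kg
Osmolar gap = measured − calculated = 345 − 289.0 = 56.0 mOsm/kg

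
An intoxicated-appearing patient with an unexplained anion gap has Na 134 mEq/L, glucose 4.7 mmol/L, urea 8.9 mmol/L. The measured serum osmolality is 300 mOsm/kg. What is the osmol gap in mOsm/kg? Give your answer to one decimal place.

Calculated osmolality = 2·Na + glucose + urea
= 2·134 + 4.7 + 8.9
= 268 + 4.70 + 8.90
= 281.6 mOsm/kg ≈ 281.6 mOsm/kg
Osmolar gap = measured − calculated = 300 − 281.6 = 18.4 mOsm/kg

18.4 mOsm/kg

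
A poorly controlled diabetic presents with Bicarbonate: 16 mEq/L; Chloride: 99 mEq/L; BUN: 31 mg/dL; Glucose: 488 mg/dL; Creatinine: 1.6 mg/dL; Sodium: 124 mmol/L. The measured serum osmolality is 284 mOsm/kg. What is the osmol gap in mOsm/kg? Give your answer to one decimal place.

Calculated osmolality = 2·Na + glucose/18 + BUN/2.8
= 2·124 + 488/18 + 31/2.8
= 248 + 27.11 + 11.07
= 286.18 mOsm/kg ≈ 286.2 mOsm/kg
Osmolar gap = measured − calculated = 284 − 286.2 = -2.2 mOsm/kg

-2.2 mOsm/kg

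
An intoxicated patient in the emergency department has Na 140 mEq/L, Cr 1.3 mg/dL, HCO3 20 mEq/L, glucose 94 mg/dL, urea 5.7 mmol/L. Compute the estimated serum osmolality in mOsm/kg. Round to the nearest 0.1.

Calculated osmolality = 2·Na + glucose/18 + urea
= 2·140 + 94/18 + 5.7
= 280 + 5.22 + 5.70
= 290.92 mOsm/kg

290.9 mOsm/kg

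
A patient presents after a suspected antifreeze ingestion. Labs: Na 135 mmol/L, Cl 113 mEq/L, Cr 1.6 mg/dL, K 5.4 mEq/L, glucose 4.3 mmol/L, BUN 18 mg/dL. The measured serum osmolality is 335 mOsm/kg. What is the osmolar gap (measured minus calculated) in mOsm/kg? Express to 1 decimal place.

54.3 mOsm/kg

Calculated osmolality = 2·Na + glucose + BUN/2.8
= 2·135 + 4.3 + 18/2.8
= 270 + 4.30 + 6.43
= 280.73 mOsm/kg ≈ 280.7 mOsm/kg
Osmolar gap = measured − calculated = 335 − 280.7 = 54.3 mOsm/kg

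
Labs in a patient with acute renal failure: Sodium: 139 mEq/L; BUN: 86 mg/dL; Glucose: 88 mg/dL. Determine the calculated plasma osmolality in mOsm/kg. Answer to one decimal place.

313.6 mOsm/kg

Calculated osmolality = 2·Na + glucose/18 + BUN/2.8
= 2·139 + 88/18 + 86/2.8
= 278 + 4.89 + 30.71
= 313.6 mOsm/kg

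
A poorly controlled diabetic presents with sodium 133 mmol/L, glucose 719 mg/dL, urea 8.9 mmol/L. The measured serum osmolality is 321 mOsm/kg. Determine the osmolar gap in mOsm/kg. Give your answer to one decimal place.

Calculated osmolality = 2·Na + glucose/18 + urea
= 2·133 + 719/18 + 8.9
= 266 + 39.94 + 8.90
= 314.84 mOsm/kg ≈ 314.8 mOsm/kg
Osmolar gap = measured − calculated = 321 − 314.8 = 6.2 mOsm/kg

6.2 mOsm/kg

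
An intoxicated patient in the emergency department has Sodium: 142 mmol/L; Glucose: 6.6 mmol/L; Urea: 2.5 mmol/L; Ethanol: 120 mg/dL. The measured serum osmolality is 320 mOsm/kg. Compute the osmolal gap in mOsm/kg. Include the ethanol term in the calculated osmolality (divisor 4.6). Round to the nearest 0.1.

0.8 mOsm/kg

Calculated osmolality = 2·Na + glucose + urea + ethanol/4.6
= 2·142 + 6.6 + 2.5 + 120/4.6
= 284 + 6.60 + 2.50 + 26.09
= 319.19 mOsm/kg ≈ 319.2 mOsm/kg
Osmolar gap = measured − calculated = 320 − 319.2 = 0.8 mOsm/kg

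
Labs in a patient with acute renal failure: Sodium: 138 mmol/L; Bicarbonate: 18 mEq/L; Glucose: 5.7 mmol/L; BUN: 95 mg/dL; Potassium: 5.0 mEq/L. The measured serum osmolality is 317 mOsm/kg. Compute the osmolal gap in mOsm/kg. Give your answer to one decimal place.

1.4 mOsm/kg

Calculated osmolality = 2·Na + glucose + BUN/2.8
= 2·138 + 5.7 + 95/2.8
= 276 + 5.70 + 33.93
= 315.63 mOsm/kg ≈ 315.6 mOsm/kg
Osmolar gap = measured − calculated = 317 − 315.6 = 1.4 mOsm/kg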